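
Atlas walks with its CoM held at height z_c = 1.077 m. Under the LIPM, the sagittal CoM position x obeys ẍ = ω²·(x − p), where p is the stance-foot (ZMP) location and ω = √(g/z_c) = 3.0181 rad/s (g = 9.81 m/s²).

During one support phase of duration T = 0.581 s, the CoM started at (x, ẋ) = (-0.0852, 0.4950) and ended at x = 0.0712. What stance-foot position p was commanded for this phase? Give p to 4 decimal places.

p = 0.0683

ωT = 3.0181·0.581 = 1.753516; cosh(ωT) = 2.974018, sinh(ωT) = 2.800854
x(T) = p + (x₀−p)·cosh(ωT) + (ẋ₀/ω)·sinh(ωT) ⇒ p·(1 − cosh) = x(T) − x₀·cosh − (ẋ₀/ω)·sinh
numerator   = 0.0712 − (-0.0852)·2.974018 − (0.4950/3.0181)·2.800854 = -0.134783
denominator = 1 − 2.974018 = -1.974018
p = -0.134783 / -1.974018 = 0.0683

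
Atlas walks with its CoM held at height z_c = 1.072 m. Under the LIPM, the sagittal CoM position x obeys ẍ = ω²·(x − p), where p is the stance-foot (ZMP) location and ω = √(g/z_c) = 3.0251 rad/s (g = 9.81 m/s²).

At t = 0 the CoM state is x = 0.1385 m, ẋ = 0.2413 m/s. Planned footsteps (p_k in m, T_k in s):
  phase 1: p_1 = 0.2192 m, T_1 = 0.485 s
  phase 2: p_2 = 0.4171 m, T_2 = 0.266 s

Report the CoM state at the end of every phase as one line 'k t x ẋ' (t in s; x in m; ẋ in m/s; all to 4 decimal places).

phase 1: p=0.2192, T=0.485, ωT=1.467173, cosh=2.283768, sinh=2.053192; start (x,ẋ)=(0.138500, 0.241300) → end (x,ẋ)=(0.198675, 0.049837)
phase 2: p=0.4171, T=0.266, ωT=0.804677, cosh=1.341603, sinh=0.894370; start (x,ẋ)=(0.198675, 0.049837) → end (x,ẋ)=(0.138794, -0.524102)

1 0.4850 0.1987 0.0498
2 0.7510 0.1388 -0.5241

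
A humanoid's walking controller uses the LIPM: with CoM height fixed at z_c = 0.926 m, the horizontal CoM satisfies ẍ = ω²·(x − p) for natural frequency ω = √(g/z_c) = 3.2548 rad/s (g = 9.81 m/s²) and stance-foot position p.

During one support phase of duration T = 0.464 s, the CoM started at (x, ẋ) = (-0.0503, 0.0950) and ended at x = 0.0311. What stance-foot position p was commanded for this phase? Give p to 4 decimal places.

p = -0.0638

ωT = 3.2548·0.464 = 1.510227; cosh(ωT) = 2.374310, sinh(ωT) = 2.153450
x(T) = p + (x₀−p)·cosh(ωT) + (ẋ₀/ω)·sinh(ωT) ⇒ p·(1 − cosh) = x(T) − x₀·cosh − (ẋ₀/ω)·sinh
numerator   = 0.0311 − (-0.0503)·2.374310 − (0.0950/3.2548)·2.153450 = 0.087674
denominator = 1 − 2.374310 = -1.374310
p = 0.087674 / -1.374310 = -0.0638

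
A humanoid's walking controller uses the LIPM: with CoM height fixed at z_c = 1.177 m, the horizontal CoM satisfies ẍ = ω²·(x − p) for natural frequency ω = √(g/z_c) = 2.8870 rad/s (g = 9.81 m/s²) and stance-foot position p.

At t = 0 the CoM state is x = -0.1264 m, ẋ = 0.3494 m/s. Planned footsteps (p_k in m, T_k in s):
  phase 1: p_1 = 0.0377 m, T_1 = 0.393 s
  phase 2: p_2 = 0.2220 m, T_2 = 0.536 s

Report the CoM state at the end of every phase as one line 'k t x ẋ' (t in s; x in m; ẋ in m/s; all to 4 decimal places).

phase 1: p=0.0377, T=0.393, ωT=1.134591, cosh=1.715727, sinh=1.394174; start (x,ẋ)=(-0.126400, 0.349400) → end (x,ẋ)=(-0.075121, -0.061024)
phase 2: p=0.2220, T=0.536, ωT=1.547432, cosh=2.456090, sinh=2.243296; start (x,ẋ)=(-0.075121, -0.061024) → end (x,ẋ)=(-0.555173, -2.074151)

1 0.3930 -0.0751 -0.0610
2 0.9290 -0.5552 -2.0742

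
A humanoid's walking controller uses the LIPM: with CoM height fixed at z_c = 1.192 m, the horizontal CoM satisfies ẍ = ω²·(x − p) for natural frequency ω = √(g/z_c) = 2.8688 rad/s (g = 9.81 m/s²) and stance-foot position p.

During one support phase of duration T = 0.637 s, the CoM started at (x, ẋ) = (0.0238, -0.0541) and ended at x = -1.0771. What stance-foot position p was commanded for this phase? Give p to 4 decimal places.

ωT = 2.8688·0.637 = 1.827426; cosh(ωT) = 3.189343, sinh(ωT) = 3.028516
x(T) = p + (x₀−p)·cosh(ωT) + (ẋ₀/ω)·sinh(ωT) ⇒ p·(1 − cosh) = x(T) − x₀·cosh − (ẋ₀/ω)·sinh
numerator   = -1.0771 − (0.0238)·3.189343 − (-0.0541/2.8688)·3.028516 = -1.095894
denominator = 1 − 3.189343 = -2.189343
p = -1.095894 / -2.189343 = 0.5006

p = 0.5006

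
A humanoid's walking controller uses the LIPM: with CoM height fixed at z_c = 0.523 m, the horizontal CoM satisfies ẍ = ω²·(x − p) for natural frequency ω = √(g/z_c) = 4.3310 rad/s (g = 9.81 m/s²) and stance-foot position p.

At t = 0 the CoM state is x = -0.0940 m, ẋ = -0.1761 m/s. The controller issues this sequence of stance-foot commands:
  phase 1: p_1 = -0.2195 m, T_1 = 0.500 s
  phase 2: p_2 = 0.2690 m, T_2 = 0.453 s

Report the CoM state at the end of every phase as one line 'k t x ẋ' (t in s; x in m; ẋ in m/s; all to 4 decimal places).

phase 1: p=-0.2195, T=0.500, ωT=2.165500, cosh=4.416826, sinh=4.302134; start (x,ẋ)=(-0.094000, -0.176100) → end (x,ẋ)=(0.159885, 1.560581)
phase 2: p=0.2690, T=0.453, ωT=1.961943, cosh=3.626860, sinh=3.486275; start (x,ẋ)=(0.159885, 1.560581) → end (x,ẋ)=(1.129459, 4.012481)

1 0.5000 0.1599 1.5606
2 0.9530 1.1295 4.0125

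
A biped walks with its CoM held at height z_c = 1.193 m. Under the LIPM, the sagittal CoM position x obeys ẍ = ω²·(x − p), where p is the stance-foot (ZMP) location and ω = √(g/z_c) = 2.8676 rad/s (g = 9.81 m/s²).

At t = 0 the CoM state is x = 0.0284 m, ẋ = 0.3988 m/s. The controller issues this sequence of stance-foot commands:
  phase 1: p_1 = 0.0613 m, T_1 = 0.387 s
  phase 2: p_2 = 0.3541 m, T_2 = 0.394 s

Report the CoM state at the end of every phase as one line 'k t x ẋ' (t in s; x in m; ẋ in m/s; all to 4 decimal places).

1 0.3870 0.1940 0.5431
2 0.7810 0.3430 0.2919

phase 1: p=0.0613, T=0.387, ωT=1.109761, cosh=1.681636, sinh=1.351998; start (x,ẋ)=(0.028400, 0.398800) → end (x,ẋ)=(0.193998, 0.543083)
phase 2: p=0.3541, T=0.394, ωT=1.129834, cosh=1.709115, sinh=1.386029; start (x,ẋ)=(0.193998, 0.543083) → end (x,ẋ)=(0.342962, 0.291854)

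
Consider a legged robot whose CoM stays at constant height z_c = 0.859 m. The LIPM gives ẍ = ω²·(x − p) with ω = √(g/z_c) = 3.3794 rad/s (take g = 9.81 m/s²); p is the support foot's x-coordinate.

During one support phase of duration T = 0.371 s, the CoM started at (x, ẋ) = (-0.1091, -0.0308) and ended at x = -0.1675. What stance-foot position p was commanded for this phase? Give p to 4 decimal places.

ωT = 3.3794·0.371 = 1.253757; cosh(ωT) = 1.894456, sinh(ωT) = 1.609026
x(T) = p + (x₀−p)·cosh(ωT) + (ẋ₀/ω)·sinh(ωT) ⇒ p·(1 − cosh) = x(T) − x₀·cosh − (ẋ₀/ω)·sinh
numerator   = -0.1675 − (-0.1091)·1.894456 − (-0.0308/3.3794)·1.609026 = 0.053850
denominator = 1 − 1.894456 = -0.894456
p = 0.053850 / -0.894456 = -0.0602

p = -0.0602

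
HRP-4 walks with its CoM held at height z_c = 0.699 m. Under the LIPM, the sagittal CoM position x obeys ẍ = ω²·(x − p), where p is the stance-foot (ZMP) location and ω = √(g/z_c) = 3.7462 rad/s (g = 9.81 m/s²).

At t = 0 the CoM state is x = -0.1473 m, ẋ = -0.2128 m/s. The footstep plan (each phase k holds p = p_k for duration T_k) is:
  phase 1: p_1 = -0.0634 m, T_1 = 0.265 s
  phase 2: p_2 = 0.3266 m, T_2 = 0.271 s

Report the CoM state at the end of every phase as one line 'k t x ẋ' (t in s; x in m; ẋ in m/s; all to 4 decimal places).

phase 1: p=-0.0634, T=0.265, ωT=0.992743, cosh=1.534593, sinh=1.164034; start (x,ẋ)=(-0.147300, -0.212800) → end (x,ẋ)=(-0.258274, -0.692424)
phase 2: p=0.3266, T=0.271, ωT=1.015220, cosh=1.561147, sinh=1.198824; start (x,ẋ)=(-0.258274, -0.692424) → end (x,ẋ)=(-0.808058, -3.707668)

1 0.2650 -0.2583 -0.6924
2 0.5360 -0.8081 -3.7077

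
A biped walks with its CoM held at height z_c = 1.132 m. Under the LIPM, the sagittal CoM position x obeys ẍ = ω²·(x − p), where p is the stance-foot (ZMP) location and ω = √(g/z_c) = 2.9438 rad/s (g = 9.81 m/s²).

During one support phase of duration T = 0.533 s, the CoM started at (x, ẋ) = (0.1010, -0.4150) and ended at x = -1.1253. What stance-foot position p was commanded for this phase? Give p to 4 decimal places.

p = 0.7006

ωT = 2.9438·0.533 = 1.569045; cosh(ωT) = 2.505153, sinh(ωT) = 2.296909
x(T) = p + (x₀−p)·cosh(ωT) + (ẋ₀/ω)·sinh(ωT) ⇒ p·(1 − cosh) = x(T) − x₀·cosh − (ẋ₀/ω)·sinh
numerator   = -1.1253 − (0.1010)·2.505153 − (-0.4150/2.9438)·2.296909 = -1.054515
denominator = 1 − 2.505153 = -1.505153
p = -1.054515 / -1.505153 = 0.7006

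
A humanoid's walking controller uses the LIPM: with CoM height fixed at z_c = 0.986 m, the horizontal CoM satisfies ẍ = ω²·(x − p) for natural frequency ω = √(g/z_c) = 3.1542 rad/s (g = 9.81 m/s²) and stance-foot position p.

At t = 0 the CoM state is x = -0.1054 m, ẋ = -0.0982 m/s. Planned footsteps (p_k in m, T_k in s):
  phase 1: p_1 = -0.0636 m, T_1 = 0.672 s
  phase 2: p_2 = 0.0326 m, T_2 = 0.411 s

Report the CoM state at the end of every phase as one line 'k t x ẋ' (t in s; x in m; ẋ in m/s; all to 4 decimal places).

1 0.6720 -0.3679 -0.9559
2 1.0830 -1.2669 -4.0148

phase 1: p=-0.0636, T=0.672, ωT=2.119622, cosh=4.224035, sinh=4.103958; start (x,ẋ)=(-0.105400, -0.098200) → end (x,ẋ)=(-0.367934, -0.955889)
phase 2: p=0.0326, T=0.411, ωT=1.296376, cosh=1.964773, sinh=1.691251; start (x,ẋ)=(-0.367934, -0.955889) → end (x,ẋ)=(-1.266896, -4.014768)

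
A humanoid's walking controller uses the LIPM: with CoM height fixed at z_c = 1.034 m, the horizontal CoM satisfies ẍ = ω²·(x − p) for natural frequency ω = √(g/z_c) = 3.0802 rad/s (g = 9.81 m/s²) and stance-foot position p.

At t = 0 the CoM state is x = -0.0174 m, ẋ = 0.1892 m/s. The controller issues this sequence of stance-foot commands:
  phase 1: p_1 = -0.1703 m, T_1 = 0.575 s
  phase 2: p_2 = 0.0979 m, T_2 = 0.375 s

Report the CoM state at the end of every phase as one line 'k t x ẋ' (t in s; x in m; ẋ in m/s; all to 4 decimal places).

phase 1: p=-0.1703, T=0.575, ωT=1.771115, cosh=3.023773, sinh=2.853630; start (x,ẋ)=(-0.017400, 0.189200) → end (x,ẋ)=(0.467318, 1.916051)
phase 2: p=0.0979, T=0.375, ωT=1.155075, cosh=1.744648, sinh=1.429614; start (x,ẋ)=(0.467318, 1.916051) → end (x,ẋ)=(1.631701, 4.969564)

1 0.5750 0.4673 1.9161
2 0.9500 1.6317 4.9696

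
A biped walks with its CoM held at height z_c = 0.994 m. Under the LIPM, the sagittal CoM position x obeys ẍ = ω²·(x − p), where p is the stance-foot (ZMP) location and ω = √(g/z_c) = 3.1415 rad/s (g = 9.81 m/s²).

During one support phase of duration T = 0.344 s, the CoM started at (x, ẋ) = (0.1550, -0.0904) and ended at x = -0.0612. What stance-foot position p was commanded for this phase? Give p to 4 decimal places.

ωT = 3.1415·0.344 = 1.080676; cosh(ωT) = 1.643018, sinh(ωT) = 1.303652
x(T) = p + (x₀−p)·cosh(ωT) + (ẋ₀/ω)·sinh(ωT) ⇒ p·(1 − cosh) = x(T) − x₀·cosh − (ẋ₀/ω)·sinh
numerator   = -0.0612 − (0.1550)·1.643018 − (-0.0904/3.1415)·1.303652 = -0.278354
denominator = 1 − 1.643018 = -0.643018
p = -0.278354 / -0.643018 = 0.4329

p = 0.4329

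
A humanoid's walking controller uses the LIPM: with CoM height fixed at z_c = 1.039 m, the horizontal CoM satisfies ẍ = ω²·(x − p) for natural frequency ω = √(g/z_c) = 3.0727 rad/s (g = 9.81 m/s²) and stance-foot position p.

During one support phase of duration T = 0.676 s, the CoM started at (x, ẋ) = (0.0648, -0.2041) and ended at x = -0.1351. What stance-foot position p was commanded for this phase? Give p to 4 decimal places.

ωT = 3.0727·0.676 = 2.077145; cosh(ωT) = 4.053469, sinh(ωT) = 3.928181
x(T) = p + (x₀−p)·cosh(ωT) + (ẋ₀/ω)·sinh(ωT) ⇒ p·(1 − cosh) = x(T) − x₀·cosh − (ẋ₀/ω)·sinh
numerator   = -0.1351 − (0.0648)·4.053469 − (-0.2041/3.0727)·3.928181 = -0.136841
denominator = 1 − 4.053469 = -3.053469
p = -0.136841 / -3.053469 = 0.0448

p = 0.0448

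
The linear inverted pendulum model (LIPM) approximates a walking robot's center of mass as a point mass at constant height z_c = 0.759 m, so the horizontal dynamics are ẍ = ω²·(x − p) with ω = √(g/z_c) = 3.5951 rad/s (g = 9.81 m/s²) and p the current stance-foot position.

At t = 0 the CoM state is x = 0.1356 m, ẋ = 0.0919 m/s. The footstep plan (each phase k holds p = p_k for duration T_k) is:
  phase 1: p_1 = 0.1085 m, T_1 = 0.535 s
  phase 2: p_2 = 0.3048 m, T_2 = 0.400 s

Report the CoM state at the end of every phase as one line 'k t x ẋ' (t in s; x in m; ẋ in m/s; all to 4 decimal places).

phase 1: p=0.1085, T=0.535, ωT=1.923379, cosh=3.495077, sinh=3.348965; start (x,ẋ)=(0.135600, 0.091900) → end (x,ẋ)=(0.288825, 0.647478)
phase 2: p=0.3048, T=0.400, ωT=1.438040, cosh=2.224912, sinh=1.987519; start (x,ẋ)=(0.288825, 0.647478) → end (x,ẋ)=(0.627209, 1.326433)

1 0.5350 0.2888 0.6475
2 0.9350 0.6272 1.3264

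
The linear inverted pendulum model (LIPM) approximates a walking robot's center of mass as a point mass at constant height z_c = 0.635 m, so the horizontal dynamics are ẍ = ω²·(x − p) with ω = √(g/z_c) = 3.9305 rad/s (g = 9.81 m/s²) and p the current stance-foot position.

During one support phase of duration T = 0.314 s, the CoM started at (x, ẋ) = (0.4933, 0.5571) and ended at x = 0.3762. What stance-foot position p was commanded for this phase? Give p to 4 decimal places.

ωT = 3.9305·0.314 = 1.234177; cosh(ωT) = 1.863312, sinh(ωT) = 1.572238
x(T) = p + (x₀−p)·cosh(ωT) + (ẋ₀/ω)·sinh(ωT) ⇒ p·(1 − cosh) = x(T) − x₀·cosh − (ẋ₀/ω)·sinh
numerator   = 0.3762 − (0.4933)·1.863312 − (0.5571/3.9305)·1.572238 = -0.765817
denominator = 1 − 1.863312 = -0.863312
p = -0.765817 / -0.863312 = 0.8871

p = 0.8871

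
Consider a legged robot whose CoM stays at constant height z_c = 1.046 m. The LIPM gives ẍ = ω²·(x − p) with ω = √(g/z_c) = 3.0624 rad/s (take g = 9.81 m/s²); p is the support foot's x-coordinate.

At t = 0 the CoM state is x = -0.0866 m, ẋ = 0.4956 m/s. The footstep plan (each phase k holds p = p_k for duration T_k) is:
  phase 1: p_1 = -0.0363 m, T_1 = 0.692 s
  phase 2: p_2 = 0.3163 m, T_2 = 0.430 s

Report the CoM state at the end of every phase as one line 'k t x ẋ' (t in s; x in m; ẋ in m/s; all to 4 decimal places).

phase 1: p=-0.0363, T=0.692, ωT=2.119181, cosh=4.222223, sinh=4.102093; start (x,ẋ)=(-0.086600, 0.495600) → end (x,ẋ)=(0.415180, 1.460652)
phase 2: p=0.3163, T=0.430, ωT=1.316832, cosh=1.999782, sinh=1.731799; start (x,ẋ)=(0.415180, 1.460652) → end (x,ẋ)=(1.340042, 3.445391)

1 0.6920 0.4152 1.4607
2 1.1220 1.3400 3.4454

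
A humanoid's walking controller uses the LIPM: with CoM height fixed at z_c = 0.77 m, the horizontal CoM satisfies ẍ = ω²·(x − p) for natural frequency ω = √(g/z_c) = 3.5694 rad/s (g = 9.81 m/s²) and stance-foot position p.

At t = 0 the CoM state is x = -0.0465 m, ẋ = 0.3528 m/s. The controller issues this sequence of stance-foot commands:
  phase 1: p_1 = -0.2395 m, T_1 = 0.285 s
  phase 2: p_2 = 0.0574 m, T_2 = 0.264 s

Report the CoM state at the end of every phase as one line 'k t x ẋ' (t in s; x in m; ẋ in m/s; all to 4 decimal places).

1 0.2850 0.1811 1.3797
2 0.5490 0.6608 2.5194

phase 1: p=-0.2395, T=0.285, ωT=1.017279, cosh=1.563618, sinh=1.202041; start (x,ẋ)=(-0.046500, 0.352800) → end (x,ẋ)=(0.181088, 1.379724)
phase 2: p=0.0574, T=0.264, ωT=0.942322, cosh=1.477827, sinh=1.088105; start (x,ẋ)=(0.181088, 1.379724) → end (x,ẋ)=(0.660788, 2.519383)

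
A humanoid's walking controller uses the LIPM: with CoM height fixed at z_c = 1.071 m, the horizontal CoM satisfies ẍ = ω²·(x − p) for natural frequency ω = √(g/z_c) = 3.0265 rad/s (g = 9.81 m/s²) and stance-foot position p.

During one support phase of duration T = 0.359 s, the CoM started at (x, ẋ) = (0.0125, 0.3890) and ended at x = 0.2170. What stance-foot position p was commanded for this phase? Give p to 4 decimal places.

p = -0.0424

ωT = 3.0265·0.359 = 1.086513; cosh(ωT) = 1.650657, sinh(ωT) = 1.313266
x(T) = p + (x₀−p)·cosh(ωT) + (ẋ₀/ω)·sinh(ωT) ⇒ p·(1 − cosh) = x(T) − x₀·cosh − (ẋ₀/ω)·sinh
numerator   = 0.2170 − (0.0125)·1.650657 − (0.3890/3.0265)·1.313266 = 0.027571
denominator = 1 − 1.650657 = -0.650657
p = 0.027571 / -0.650657 = -0.0424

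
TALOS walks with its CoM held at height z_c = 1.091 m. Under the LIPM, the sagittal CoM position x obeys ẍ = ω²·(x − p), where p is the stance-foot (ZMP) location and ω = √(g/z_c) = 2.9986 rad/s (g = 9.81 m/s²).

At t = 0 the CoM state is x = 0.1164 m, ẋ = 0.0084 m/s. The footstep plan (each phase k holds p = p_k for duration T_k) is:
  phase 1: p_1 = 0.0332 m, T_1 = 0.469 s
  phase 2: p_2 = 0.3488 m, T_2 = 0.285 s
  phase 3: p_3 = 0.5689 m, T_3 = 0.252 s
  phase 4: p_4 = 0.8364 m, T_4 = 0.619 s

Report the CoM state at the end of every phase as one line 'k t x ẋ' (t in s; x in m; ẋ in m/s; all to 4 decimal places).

1 0.4690 0.2185 0.4967
2 0.7540 0.3274 0.3134
3 1.0060 0.3418 -0.1935
4 1.6250 -0.9860 -5.2631

phase 1: p=0.0332, T=0.469, ωT=1.406343, cosh=2.163022, sinh=1.917984; start (x,ẋ)=(0.116400, 0.008400) → end (x,ẋ)=(0.218536, 0.496675)
phase 2: p=0.3488, T=0.285, ωT=0.854601, cosh=1.387945, sinh=0.962492; start (x,ẋ)=(0.218536, 0.496675) → end (x,ẋ)=(0.327424, 0.313399)
phase 3: p=0.5689, T=0.252, ωT=0.755647, cosh=1.299348, sinh=0.829641; start (x,ẋ)=(0.327424, 0.313399) → end (x,ẋ)=(0.341849, -0.193520)
phase 4: p=0.8364, T=0.619, ωT=1.856133, cosh=3.277611, sinh=3.121335; start (x,ẋ)=(0.341849, -0.193520) → end (x,ẋ)=(-0.985988, -5.263104)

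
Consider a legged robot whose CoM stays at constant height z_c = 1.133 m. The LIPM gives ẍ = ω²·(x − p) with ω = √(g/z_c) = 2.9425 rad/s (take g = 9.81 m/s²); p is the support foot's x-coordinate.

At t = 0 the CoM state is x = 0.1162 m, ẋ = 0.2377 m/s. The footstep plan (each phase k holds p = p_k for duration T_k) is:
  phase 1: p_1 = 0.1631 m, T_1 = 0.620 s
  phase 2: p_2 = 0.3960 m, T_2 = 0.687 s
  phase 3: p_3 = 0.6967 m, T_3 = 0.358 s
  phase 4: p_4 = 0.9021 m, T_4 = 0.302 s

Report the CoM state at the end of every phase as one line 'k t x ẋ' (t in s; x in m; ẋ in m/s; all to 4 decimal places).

1 0.6200 0.2578 0.3393
2 1.3070 0.2929 -0.2047
3 1.6650 -0.0403 -1.8256
4 1.9670 -1.0644 -5.3968

phase 1: p=0.1631, T=0.620, ωT=1.824350, cosh=3.180043, sinh=3.018721; start (x,ẋ)=(0.116200, 0.237700) → end (x,ẋ)=(0.257813, 0.339303)
phase 2: p=0.3960, T=0.687, ωT=2.021498, cosh=3.841039, sinh=3.708583; start (x,ẋ)=(0.257813, 0.339303) → end (x,ẋ)=(0.292860, -0.204687)
phase 3: p=0.6967, T=0.358, ωT=1.053415, cosh=1.608086, sinh=1.259341; start (x,ẋ)=(0.292860, -0.204687) → end (x,ẋ)=(-0.040312, -1.825629)
phase 4: p=0.9021, T=0.302, ωT=0.888635, cosh=1.421512, sinh=1.010296; start (x,ẋ)=(-0.040312, -1.825629) → end (x,ẋ)=(-1.064373, -5.396752)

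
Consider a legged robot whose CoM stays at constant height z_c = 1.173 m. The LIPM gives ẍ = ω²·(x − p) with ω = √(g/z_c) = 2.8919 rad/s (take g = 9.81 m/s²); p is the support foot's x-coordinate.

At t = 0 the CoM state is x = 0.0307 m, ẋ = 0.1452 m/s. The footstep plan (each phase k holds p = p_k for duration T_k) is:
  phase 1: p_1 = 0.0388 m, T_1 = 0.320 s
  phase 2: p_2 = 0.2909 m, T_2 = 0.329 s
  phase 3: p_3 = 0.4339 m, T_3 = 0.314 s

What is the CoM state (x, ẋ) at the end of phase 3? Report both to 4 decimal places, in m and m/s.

phase 1: p=0.0388, T=0.320, ωT=0.925408, cosh=1.459634, sinh=1.063264; start (x,ẋ)=(0.030700, 0.145200) → end (x,ẋ)=(0.080363, 0.187032)
phase 2: p=0.2909, T=0.329, ωT=0.951435, cosh=1.487805, sinh=1.101618; start (x,ẋ)=(0.080363, 0.187032) → end (x,ẋ)=(0.048908, -0.392456)
phase 3: p=0.4339, T=0.314, ωT=0.908057, cosh=1.441403, sinh=1.038096; start (x,ẋ)=(0.048908, -0.392456) → end (x,ẋ)=(-0.261907, -1.721460)

x = -0.2619, ẋ = -1.7215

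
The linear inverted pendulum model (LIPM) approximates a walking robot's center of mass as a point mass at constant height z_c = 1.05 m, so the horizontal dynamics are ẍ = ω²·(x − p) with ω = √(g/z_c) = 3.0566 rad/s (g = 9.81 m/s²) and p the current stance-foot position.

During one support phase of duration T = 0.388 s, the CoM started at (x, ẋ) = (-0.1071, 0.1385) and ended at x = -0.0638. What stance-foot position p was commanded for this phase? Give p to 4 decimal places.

ωT = 3.0566·0.388 = 1.185961; cosh(ωT) = 1.789642, sinh(ωT) = 1.484189
x(T) = p + (x₀−p)·cosh(ωT) + (ẋ₀/ω)·sinh(ωT) ⇒ p·(1 − cosh) = x(T) − x₀·cosh − (ẋ₀/ω)·sinh
numerator   = -0.0638 − (-0.1071)·1.789642 − (0.1385/3.0566)·1.484189 = 0.060619
denominator = 1 − 1.789642 = -0.789642
p = 0.060619 / -0.789642 = -0.0768

p = -0.0768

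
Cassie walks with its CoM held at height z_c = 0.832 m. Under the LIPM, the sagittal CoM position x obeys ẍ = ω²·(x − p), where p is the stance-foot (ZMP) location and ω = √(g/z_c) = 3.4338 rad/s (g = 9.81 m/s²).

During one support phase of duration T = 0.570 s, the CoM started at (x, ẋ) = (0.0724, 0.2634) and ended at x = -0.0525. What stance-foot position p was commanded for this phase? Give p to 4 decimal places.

p = 0.2222

ωT = 3.4338·0.570 = 1.957266; cosh(ωT) = 3.610594, sinh(ωT) = 3.469350
x(T) = p + (x₀−p)·cosh(ωT) + (ẋ₀/ω)·sinh(ωT) ⇒ p·(1 − cosh) = x(T) − x₀·cosh − (ẋ₀/ω)·sinh
numerator   = -0.0525 − (0.0724)·3.610594 − (0.2634/3.4338)·3.469350 = -0.580034
denominator = 1 − 3.610594 = -2.610594
p = -0.580034 / -2.610594 = 0.2222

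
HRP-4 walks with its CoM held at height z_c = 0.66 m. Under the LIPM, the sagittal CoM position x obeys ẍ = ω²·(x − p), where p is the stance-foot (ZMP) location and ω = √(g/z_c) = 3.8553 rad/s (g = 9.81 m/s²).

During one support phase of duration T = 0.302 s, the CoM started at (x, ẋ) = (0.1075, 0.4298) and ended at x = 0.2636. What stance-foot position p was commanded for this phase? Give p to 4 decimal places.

p = 0.1142

ωT = 3.8553·0.302 = 1.164301; cosh(ωT) = 1.757911, sinh(ωT) = 1.445770
x(T) = p + (x₀−p)·cosh(ωT) + (ẋ₀/ω)·sinh(ωT) ⇒ p·(1 − cosh) = x(T) − x₀·cosh − (ẋ₀/ω)·sinh
numerator   = 0.2636 − (0.1075)·1.757911 − (0.4298/3.8553)·1.445770 = -0.086554
denominator = 1 − 1.757911 = -0.757911
p = -0.086554 / -0.757911 = 0.1142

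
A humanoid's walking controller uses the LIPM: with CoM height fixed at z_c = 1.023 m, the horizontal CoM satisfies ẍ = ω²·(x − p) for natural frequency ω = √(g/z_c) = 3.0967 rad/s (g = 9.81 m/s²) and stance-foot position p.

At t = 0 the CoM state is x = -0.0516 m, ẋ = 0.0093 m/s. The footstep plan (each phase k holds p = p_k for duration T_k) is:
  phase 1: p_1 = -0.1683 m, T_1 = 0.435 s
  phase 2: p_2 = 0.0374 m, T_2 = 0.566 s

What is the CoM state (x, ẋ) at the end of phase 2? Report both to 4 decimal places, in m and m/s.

x = 0.7570, ẋ = 2.3228

phase 1: p=-0.1683, T=0.435, ωT=1.347064, cosh=2.053061, sinh=1.793058; start (x,ẋ)=(-0.051600, 0.009300) → end (x,ẋ)=(0.076677, 0.667078)
phase 2: p=0.0374, T=0.566, ωT=1.752732, cosh=2.971823, sinh=2.798524; start (x,ẋ)=(0.076677, 0.667078) → end (x,ẋ)=(0.756970, 2.322819)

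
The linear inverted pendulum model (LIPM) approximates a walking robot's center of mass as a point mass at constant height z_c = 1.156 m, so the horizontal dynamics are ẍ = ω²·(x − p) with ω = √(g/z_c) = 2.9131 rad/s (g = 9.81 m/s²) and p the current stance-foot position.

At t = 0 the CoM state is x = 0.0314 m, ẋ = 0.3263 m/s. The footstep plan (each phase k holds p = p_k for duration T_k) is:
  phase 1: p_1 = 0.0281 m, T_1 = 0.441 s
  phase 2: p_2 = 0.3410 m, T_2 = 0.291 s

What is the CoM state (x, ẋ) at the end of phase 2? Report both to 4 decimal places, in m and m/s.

x = 0.3887, ẋ = 0.5669

phase 1: p=0.0281, T=0.441, ωT=1.284677, cosh=1.945120, sinh=1.668381; start (x,ẋ)=(0.031400, 0.326300) → end (x,ẋ)=(0.221396, 0.650731)
phase 2: p=0.3410, T=0.291, ωT=0.847712, cosh=1.381347, sinh=0.952953; start (x,ẋ)=(0.221396, 0.650731) → end (x,ẋ)=(0.388657, 0.566860)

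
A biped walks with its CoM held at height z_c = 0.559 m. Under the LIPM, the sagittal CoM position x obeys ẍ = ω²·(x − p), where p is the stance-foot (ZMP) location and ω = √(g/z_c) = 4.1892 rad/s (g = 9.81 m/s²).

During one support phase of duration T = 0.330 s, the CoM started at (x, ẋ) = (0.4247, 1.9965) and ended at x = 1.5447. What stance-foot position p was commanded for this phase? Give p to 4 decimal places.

p = 0.2187

ωT = 4.1892·0.330 = 1.382436; cosh(ωT) = 2.117781, sinh(ωT) = 1.866815
x(T) = p + (x₀−p)·cosh(ωT) + (ẋ₀/ω)·sinh(ωT) ⇒ p·(1 − cosh) = x(T) − x₀·cosh − (ẋ₀/ω)·sinh
numerator   = 1.5447 − (0.4247)·2.117781 − (1.9965/4.1892)·1.866815 = -0.244413
denominator = 1 − 2.117781 = -1.117781
p = -0.244413 / -1.117781 = 0.2187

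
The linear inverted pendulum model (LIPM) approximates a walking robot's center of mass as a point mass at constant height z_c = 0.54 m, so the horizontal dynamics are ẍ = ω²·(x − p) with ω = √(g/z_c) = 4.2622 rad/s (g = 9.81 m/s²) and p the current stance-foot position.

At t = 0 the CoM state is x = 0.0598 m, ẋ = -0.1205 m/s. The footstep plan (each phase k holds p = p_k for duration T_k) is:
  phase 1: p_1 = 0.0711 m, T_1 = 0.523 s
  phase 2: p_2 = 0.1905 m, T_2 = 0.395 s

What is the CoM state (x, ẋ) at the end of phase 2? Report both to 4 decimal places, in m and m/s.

phase 1: p=0.0711, T=0.523, ωT=2.229131, cosh=4.699703, sinh=4.592081; start (x,ẋ)=(0.059800, -0.120500) → end (x,ẋ)=(-0.111833, -0.787482)
phase 2: p=0.1905, T=0.395, ωT=1.683569, cosh=2.785225, sinh=2.599515; start (x,ẋ)=(-0.111833, -0.787482) → end (x,ẋ)=(-1.131850, -5.543059)

x = -1.1319, ẋ = -5.5431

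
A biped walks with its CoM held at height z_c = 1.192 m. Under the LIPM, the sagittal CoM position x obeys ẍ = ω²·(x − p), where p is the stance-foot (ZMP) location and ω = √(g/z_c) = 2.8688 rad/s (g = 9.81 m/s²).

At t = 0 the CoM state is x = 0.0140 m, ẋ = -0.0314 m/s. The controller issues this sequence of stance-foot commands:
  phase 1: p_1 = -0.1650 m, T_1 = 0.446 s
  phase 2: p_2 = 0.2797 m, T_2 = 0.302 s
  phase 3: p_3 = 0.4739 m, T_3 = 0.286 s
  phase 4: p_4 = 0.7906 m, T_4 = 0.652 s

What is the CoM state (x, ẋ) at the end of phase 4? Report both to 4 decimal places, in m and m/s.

phase 1: p=-0.1650, T=0.446, ωT=1.279485, cosh=1.936484, sinh=1.658303; start (x,ẋ)=(0.014000, -0.031400) → end (x,ẋ)=(0.163480, 0.790758)
phase 2: p=0.2797, T=0.302, ωT=0.866378, cosh=1.399376, sinh=0.978904; start (x,ẋ)=(0.163480, 0.790758) → end (x,ẋ)=(0.386890, 0.780190)
phase 3: p=0.4739, T=0.286, ωT=0.820477, cosh=1.355902, sinh=0.915680; start (x,ẋ)=(0.386890, 0.780190) → end (x,ẋ)=(0.604949, 0.829295)
phase 4: p=0.7906, T=0.652, ωT=1.870458, cosh=3.322660, sinh=3.168606; start (x,ẋ)=(0.604949, 0.829295) → end (x,ẋ)=(1.089706, 1.067879)

x = 1.0897, ẋ = 1.0679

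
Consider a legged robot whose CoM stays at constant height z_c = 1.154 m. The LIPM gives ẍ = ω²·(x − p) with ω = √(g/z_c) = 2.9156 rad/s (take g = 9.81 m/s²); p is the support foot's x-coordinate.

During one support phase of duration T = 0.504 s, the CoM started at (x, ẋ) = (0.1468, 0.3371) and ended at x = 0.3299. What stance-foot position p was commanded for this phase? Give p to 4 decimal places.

ωT = 2.9156·0.504 = 1.469462; cosh(ωT) = 2.288473, sinh(ωT) = 2.058424
x(T) = p + (x₀−p)·cosh(ωT) + (ẋ₀/ω)·sinh(ωT) ⇒ p·(1 − cosh) = x(T) − x₀·cosh − (ẋ₀/ω)·sinh
numerator   = 0.3299 − (0.1468)·2.288473 − (0.3371/2.9156)·2.058424 = -0.244042
denominator = 1 − 2.288473 = -1.288473
p = -0.244042 / -1.288473 = 0.1894

p = 0.1894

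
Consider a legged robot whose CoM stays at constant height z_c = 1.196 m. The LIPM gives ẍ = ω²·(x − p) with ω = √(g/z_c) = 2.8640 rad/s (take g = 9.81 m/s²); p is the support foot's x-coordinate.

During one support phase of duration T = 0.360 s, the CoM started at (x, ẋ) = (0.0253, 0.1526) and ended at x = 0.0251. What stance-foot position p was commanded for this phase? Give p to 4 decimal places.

p = 0.1380

ωT = 2.8640·0.360 = 1.031040; cosh(ωT) = 1.580308, sinh(ωT) = 1.223672
x(T) = p + (x₀−p)·cosh(ωT) + (ẋ₀/ω)·sinh(ωT) ⇒ p·(1 − cosh) = x(T) − x₀·cosh − (ẋ₀/ω)·sinh
numerator   = 0.0251 − (0.0253)·1.580308 − (0.1526/2.8640)·1.223672 = -0.080082
denominator = 1 − 1.580308 = -0.580308
p = -0.080082 / -0.580308 = 0.1380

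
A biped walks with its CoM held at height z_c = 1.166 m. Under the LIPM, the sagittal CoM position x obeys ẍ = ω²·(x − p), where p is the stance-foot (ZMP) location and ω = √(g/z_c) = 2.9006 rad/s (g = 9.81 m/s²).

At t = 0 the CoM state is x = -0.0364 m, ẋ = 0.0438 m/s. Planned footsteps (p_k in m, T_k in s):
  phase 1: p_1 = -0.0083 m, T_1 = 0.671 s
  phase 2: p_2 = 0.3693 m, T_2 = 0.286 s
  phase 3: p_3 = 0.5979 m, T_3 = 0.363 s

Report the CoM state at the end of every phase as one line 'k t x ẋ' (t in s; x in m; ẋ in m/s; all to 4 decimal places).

phase 1: p=-0.0083, T=0.671, ωT=1.946303, cosh=3.572774, sinh=3.429973; start (x,ẋ)=(-0.036400, 0.043800) → end (x,ẋ)=(-0.056901, -0.123079)
phase 2: p=0.3693, T=0.286, ωT=0.829572, cosh=1.364286, sinh=0.928050; start (x,ẋ)=(-0.056901, -0.123079) → end (x,ẋ)=(-0.251540, -1.315207)
phase 3: p=0.5979, T=0.363, ωT=1.052918, cosh=1.607460, sinh=1.258542; start (x,ẋ)=(-0.251540, -1.315207) → end (x,ẋ)=(-1.338195, -5.215044)

1 0.6710 -0.0569 -0.1231
2 0.9570 -0.2515 -1.3152
3 1.3200 -1.3382 -5.2150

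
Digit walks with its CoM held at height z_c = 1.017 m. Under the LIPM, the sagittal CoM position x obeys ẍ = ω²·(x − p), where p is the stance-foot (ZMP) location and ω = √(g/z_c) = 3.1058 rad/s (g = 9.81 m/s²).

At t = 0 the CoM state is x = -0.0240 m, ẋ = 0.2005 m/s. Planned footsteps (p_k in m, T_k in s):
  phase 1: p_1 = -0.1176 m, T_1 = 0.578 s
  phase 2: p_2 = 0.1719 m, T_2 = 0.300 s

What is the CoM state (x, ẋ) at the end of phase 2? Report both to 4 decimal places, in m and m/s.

phase 1: p=-0.1176, T=0.578, ωT=1.795152, cosh=3.093247, sinh=2.927145; start (x,ẋ)=(-0.024000, 0.200500) → end (x,ẋ)=(0.360895, 1.471126)
phase 2: p=0.1719, T=0.300, ωT=0.931740, cosh=1.466395, sinh=1.072528; start (x,ẋ)=(0.360895, 1.471126) → end (x,ẋ)=(0.957065, 2.786803)

x = 0.9571, ẋ = 2.7868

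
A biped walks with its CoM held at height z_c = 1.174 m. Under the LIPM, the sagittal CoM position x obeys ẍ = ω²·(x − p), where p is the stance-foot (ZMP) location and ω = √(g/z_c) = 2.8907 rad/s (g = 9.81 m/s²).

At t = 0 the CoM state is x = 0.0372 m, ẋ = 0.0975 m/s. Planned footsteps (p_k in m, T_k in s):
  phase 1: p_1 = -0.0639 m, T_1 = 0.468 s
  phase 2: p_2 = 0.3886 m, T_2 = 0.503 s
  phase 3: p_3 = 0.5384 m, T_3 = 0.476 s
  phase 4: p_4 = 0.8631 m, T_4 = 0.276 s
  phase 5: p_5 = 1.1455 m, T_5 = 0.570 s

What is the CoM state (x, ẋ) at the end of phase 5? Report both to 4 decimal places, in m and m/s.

phase 1: p=-0.0639, T=0.468, ωT=1.352848, cosh=2.063464, sinh=1.804961; start (x,ẋ)=(0.037200, 0.097500) → end (x,ẋ)=(0.205596, 0.728687)
phase 2: p=0.3886, T=0.503, ωT=1.454022, cosh=2.256962, sinh=2.023333; start (x,ẋ)=(0.205596, 0.728687) → end (x,ẋ)=(0.485607, 0.574254)
phase 3: p=0.5384, T=0.476, ωT=1.375973, cosh=2.105761, sinh=1.853167; start (x,ẋ)=(0.485607, 0.574254) → end (x,ẋ)=(0.795374, 0.926434)
phase 4: p=0.8631, T=0.276, ωT=0.797833, cosh=1.335514, sinh=0.885210; start (x,ẋ)=(0.795374, 0.926434) → end (x,ẋ)=(1.056350, 1.063962)
phase 5: p=1.1455, T=0.570, ωT=1.647699, cosh=2.693752, sinh=2.501260; start (x,ẋ)=(1.056350, 1.063962) → end (x,ẋ)=(1.825974, 2.221458)

x = 1.8260, ẋ = 2.2215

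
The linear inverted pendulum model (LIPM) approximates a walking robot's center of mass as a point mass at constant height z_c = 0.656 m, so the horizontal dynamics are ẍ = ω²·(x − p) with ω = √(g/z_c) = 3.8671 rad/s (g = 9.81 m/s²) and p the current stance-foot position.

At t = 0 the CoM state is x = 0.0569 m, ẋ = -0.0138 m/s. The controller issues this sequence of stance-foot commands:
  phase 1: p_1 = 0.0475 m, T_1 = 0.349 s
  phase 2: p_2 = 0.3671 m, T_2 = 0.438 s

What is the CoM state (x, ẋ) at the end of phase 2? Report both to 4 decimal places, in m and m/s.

x = -0.4701, ẋ = -3.0128

phase 1: p=0.0475, T=0.349, ωT=1.349618, cosh=2.057646, sinh=1.798306; start (x,ẋ)=(0.056900, -0.013800) → end (x,ẋ)=(0.060424, 0.036974)
phase 2: p=0.3671, T=0.438, ωT=1.693790, cosh=2.811940, sinh=2.628118; start (x,ẋ)=(0.060424, 0.036974) → end (x,ẋ)=(-0.470125, -3.012834)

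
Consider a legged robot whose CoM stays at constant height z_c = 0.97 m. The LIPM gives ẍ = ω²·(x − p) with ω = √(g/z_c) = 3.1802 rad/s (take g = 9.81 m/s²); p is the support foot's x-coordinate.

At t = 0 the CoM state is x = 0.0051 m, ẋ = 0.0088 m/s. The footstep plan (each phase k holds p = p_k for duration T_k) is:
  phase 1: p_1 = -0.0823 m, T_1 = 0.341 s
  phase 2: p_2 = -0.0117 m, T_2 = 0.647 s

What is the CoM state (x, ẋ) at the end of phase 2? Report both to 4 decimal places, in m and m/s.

phase 1: p=-0.0823, T=0.341, ωT=1.084448, cosh=1.647948, sinh=1.309859; start (x,ẋ)=(0.005100, 0.008800) → end (x,ẋ)=(0.065355, 0.378577)
phase 2: p=-0.0117, T=0.647, ωT=2.057589, cosh=3.977420, sinh=3.849659; start (x,ẋ)=(0.065355, 0.378577) → end (x,ẋ)=(0.753051, 2.449121)

x = 0.7531, ẋ = 2.4491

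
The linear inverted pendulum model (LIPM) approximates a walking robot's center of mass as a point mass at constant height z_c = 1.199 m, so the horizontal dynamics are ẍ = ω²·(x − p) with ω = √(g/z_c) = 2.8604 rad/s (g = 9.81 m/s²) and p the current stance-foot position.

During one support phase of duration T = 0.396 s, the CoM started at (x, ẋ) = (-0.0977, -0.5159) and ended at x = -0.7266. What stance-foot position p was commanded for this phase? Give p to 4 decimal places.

ωT = 2.8604·0.396 = 1.132718; cosh(ωT) = 1.713120, sinh(ωT) = 1.390963
x(T) = p + (x₀−p)·cosh(ωT) + (ẋ₀/ω)·sinh(ωT) ⇒ p·(1 − cosh) = x(T) − x₀·cosh − (ẋ₀/ω)·sinh
numerator   = -0.7266 − (-0.0977)·1.713120 − (-0.5159/2.8604)·1.390963 = -0.308355
denominator = 1 − 1.713120 = -0.713120
p = -0.308355 / -0.713120 = 0.4324

p = 0.4324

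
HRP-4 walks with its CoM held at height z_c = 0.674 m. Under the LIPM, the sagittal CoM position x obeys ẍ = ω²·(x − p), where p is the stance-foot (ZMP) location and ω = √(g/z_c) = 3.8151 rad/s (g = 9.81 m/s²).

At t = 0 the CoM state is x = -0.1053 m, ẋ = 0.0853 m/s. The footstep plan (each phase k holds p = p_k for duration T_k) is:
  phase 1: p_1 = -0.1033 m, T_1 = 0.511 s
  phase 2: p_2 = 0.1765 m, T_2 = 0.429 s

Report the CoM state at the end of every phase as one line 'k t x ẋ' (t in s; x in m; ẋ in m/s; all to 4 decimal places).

1 0.5110 -0.0335 0.2794
2 0.9400 -0.2024 -1.2354

phase 1: p=-0.1033, T=0.511, ωT=1.949516, cosh=3.583815, sinh=3.441472; start (x,ẋ)=(-0.105300, 0.085300) → end (x,ẋ)=(-0.033521, 0.279440)
phase 2: p=0.1765, T=0.429, ωT=1.636678, cosh=2.666349, sinh=2.471723; start (x,ẋ)=(-0.033521, 0.279440) → end (x,ẋ)=(-0.202447, -1.235389)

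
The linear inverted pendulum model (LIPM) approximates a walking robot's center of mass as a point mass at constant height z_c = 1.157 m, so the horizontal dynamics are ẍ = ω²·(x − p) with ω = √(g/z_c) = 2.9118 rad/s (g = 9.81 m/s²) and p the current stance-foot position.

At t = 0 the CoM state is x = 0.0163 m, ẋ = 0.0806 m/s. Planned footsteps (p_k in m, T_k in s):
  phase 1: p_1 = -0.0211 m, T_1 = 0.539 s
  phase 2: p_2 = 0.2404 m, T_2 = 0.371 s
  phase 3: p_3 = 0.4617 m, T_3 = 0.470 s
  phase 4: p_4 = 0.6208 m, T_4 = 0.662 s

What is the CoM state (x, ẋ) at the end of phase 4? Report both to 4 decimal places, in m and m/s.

x = -0.8972, ẋ = -4.3193

phase 1: p=-0.0211, T=0.539, ωT=1.569460, cosh=2.506106, sinh=2.297948; start (x,ẋ)=(0.016300, 0.080600) → end (x,ẋ)=(0.136237, 0.452242)
phase 2: p=0.2404, T=0.371, ωT=1.080278, cosh=1.642499, sinh=1.302998; start (x,ẋ)=(0.136237, 0.452242) → end (x,ẋ)=(0.271685, 0.347604)
phase 3: p=0.4617, T=0.470, ωT=1.368546, cosh=2.092055, sinh=1.837578; start (x,ẋ)=(0.271685, 0.347604) → end (x,ẋ)=(0.283544, -0.289500)
phase 4: p=0.6208, T=0.662, ωT=1.927612, cosh=3.509285, sinh=3.363790; start (x,ẋ)=(0.283544, -0.289500) → end (x,ẋ)=(-0.897166, -4.319255)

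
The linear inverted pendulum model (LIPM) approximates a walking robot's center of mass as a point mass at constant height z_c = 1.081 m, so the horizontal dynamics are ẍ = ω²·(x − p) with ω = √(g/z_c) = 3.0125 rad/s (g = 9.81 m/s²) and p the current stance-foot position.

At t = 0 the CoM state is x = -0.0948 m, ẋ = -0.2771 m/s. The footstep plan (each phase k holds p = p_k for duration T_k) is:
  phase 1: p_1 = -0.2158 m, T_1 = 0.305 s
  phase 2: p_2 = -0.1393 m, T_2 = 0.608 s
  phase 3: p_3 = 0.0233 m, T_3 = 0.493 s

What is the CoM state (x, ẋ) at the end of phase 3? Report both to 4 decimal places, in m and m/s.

x = -0.4060, ẋ = -1.1833

phase 1: p=-0.2158, T=0.305, ωT=0.918813, cosh=1.452652, sinh=1.053660; start (x,ẋ)=(-0.094800, -0.277100) → end (x,ẋ)=(-0.136948, -0.018458)
phase 2: p=-0.1393, T=0.608, ωT=1.831600, cosh=3.202013, sinh=3.041856; start (x,ẋ)=(-0.136948, -0.018458) → end (x,ẋ)=(-0.150407, -0.037552)
phase 3: p=0.0233, T=0.493, ωT=1.485163, cosh=2.321074, sinh=2.094609; start (x,ẋ)=(-0.150407, -0.037552) → end (x,ẋ)=(-0.405998, -1.183256)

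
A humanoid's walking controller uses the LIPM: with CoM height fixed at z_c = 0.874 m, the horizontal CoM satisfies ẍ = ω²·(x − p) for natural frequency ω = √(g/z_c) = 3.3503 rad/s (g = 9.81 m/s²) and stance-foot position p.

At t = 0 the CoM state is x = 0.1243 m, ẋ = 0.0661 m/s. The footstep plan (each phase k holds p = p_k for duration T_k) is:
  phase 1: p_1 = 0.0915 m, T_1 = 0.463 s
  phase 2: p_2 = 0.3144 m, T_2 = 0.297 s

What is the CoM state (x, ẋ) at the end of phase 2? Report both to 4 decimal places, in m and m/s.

phase 1: p=0.0915, T=0.463, ωT=1.551189, cosh=2.464535, sinh=2.252540; start (x,ẋ)=(0.124300, 0.066100) → end (x,ẋ)=(0.216778, 0.410437)
phase 2: p=0.3144, T=0.297, ωT=0.995039, cosh=1.537270, sinh=1.167561; start (x,ẋ)=(0.216778, 0.410437) → end (x,ẋ)=(0.307364, 0.249088)

x = 0.3074, ẋ = 0.2491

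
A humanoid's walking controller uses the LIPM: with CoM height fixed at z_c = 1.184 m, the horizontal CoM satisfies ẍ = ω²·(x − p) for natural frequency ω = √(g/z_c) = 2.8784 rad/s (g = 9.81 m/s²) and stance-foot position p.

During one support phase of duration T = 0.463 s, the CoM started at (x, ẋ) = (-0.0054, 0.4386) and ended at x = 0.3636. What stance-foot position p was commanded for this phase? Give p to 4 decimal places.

p = -0.1030

ωT = 2.8784·0.463 = 1.332699; cosh(ωT) = 2.027514, sinh(ωT) = 1.763749
x(T) = p + (x₀−p)·cosh(ωT) + (ẋ₀/ω)·sinh(ωT) ⇒ p·(1 − cosh) = x(T) − x₀·cosh − (ẋ₀/ω)·sinh
numerator   = 0.3636 − (-0.0054)·2.027514 − (0.4386/2.8784)·1.763749 = 0.105795
denominator = 1 − 2.027514 = -1.027514
p = 0.105795 / -1.027514 = -0.1030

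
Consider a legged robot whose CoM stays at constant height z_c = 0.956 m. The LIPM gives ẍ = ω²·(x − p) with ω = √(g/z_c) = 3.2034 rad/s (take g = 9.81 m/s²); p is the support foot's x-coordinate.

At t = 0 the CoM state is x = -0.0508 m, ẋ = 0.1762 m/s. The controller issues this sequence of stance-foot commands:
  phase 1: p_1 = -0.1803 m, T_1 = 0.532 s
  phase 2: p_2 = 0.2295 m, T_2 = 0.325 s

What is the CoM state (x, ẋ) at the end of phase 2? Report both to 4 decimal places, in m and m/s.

phase 1: p=-0.1803, T=0.532, ωT=1.704209, cosh=2.839475, sinh=2.657559; start (x,ẋ)=(-0.050800, 0.176200) → end (x,ẋ)=(0.333589, 1.602778)
phase 2: p=0.2295, T=0.325, ωT=1.041105, cosh=1.592705, sinh=1.239640; start (x,ẋ)=(0.333589, 1.602778) → end (x,ẋ)=(1.015520, 2.966095)

x = 1.0155, ẋ = 2.9661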